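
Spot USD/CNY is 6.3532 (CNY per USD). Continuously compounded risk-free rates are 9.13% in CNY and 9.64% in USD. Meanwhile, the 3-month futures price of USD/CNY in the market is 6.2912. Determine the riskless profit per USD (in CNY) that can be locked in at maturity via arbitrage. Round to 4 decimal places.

0.0539 per USD (in CNY)

Fair futures: F* = S·e^(carry·T), with carry = (r_CNY − r_USD) = 0.0913 − 0.0964 = -0.0051
F* = 6.3532 · e^(-0.0051 × 3/12) = 6.3532 · e^-0.001275 = 6.3532 × 0.998726 = 6.3451
Market 6.2912 < fair 6.3451: forward underpriced → reverse cash-and-carry (short spot, go long the forward).
At maturity, profit = |F_mkt − F*| = |6.2912 − 6.3451| = 0.0539 per USD (in CNY)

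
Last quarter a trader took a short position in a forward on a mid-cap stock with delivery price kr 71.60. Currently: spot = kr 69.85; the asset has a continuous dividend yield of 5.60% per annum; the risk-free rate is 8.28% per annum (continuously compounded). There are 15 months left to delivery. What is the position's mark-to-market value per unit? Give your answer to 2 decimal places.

-kr 0.57

Current fair forward for the remaining 15 months: F = S·e^((r − q)·T), (r − q) = 0.0828 − 0.0560 = 0.0268
F = 69.85 · e^(0.0268 × 15/12) = 69.85 × 1.034067 = 72.2296
Value of long forward = (F − K)·e^(−rT) = (72.2296 − 71.60) · e^(−0.0828·15/12)
= 0.6296 × 0.901676 = 0.57
Short position value = −(long value) = -kr 0.57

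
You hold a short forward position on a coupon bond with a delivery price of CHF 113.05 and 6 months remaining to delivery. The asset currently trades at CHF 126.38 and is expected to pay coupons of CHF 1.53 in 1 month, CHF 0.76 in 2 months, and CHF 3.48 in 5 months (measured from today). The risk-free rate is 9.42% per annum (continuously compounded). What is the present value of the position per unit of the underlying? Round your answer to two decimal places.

PV(remaining coupons) I = 1.53·e^(−0.0942·1/12) + 0.76·e^(−0.0942·2/12) + 3.48·e^(−0.0942·5/12) = 5.6123
Current forward F = (S − I)·e^(rT) = (126.38 − 5.6123)·e^(0.0942·6/12) = 120.7677 × 1.048227 = 126.5920
Value (long) = (F − K)·e^(−rT) = (126.5920 − 113.05) × 0.953992 = 12.9190
Short position value = −(long value) = -CHF 12.92

-CHF 12.92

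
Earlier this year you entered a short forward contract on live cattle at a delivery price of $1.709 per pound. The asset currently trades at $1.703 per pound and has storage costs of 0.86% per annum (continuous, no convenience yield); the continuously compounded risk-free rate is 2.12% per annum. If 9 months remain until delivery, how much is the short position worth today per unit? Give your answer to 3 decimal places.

Current fair forward for the remaining 9 months: F = S·e^((r + u)·T), (r + u) = 0.0212 + 0.0086 = 0.0298
F = 1.703 · e^(0.0298 × 9/12) = 1.703 × 1.022602 = 1.7415
Value of long forward = (F − K)·e^(−rT) = (1.7415 − 1.709) · e^(−0.0212·9/12)
= 0.0325 × 0.984226 = 0.032
Short position value = −(long value) = -$0.032

-$0.032 per pound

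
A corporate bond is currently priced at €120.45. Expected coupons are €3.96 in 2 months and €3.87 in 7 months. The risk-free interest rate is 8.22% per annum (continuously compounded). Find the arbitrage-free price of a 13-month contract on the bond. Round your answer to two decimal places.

€123.37

PV(coupons) I = 3.96·e^(−0.0822·2/12) + 3.87·e^(−0.0822·7/12)
I = 3.9061 + 3.6888 = 7.5949
F = (S − I)·e^(rT) = (120.45 − 7.5949) · e^(0.0822·13/12)
= 112.8551 · e^0.089050 = 112.8551 × 1.093135 = €123.37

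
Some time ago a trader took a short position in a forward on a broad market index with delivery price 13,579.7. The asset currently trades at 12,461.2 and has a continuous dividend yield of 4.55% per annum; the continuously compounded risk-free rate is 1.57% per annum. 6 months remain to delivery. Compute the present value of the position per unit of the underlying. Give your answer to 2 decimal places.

1292.61

Current fair forward for the remaining 6 months: F = S·e^((r − q)·T), (r − q) = 0.0157 − 0.0455 = -0.0298
F = 12461.2 · e^(-0.0298 × 6/12) = 12461.2 × 0.98521046 = 12276.9046
Value of long forward = (F − K)·e^(−rT) = (12276.9046 − 13579.7) · e^(−0.0157·6/12)
= -1302.7954 × 0.99218073 = -1292.61
Short position value = −(long value) = 1292.61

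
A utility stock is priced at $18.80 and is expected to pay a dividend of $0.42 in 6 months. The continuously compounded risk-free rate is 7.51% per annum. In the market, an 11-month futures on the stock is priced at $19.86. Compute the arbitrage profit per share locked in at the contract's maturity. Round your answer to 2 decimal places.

$0.15 per share

PV(dividends) I = 0.42·e^(−0.0751·6/12) = 0.4045
Fair futures F* = (S − I)·e^(rT) = (18.80 − 0.4045)·e^0.068842 = 18.3955 × 1.071267 = 19.7065
Market $19.86 > fair 19.7065: forward overpriced → cash-and-carry (borrow at r, buy the stock and collect the dividends, short the forward).
Profit at T = |F_mkt − F*| = |19.86 − 19.7065| = $0.15 per share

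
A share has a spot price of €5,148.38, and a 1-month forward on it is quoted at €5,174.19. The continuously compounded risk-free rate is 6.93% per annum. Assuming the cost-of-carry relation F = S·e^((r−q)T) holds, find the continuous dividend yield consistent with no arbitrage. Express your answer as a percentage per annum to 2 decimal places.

From F = S·e^((r−q)T): (r − q) = ln(F/S)/T
ln(5174.19/5148.38) = ln(1.005013) = 0.005000
(r − q) = 0.005000 / (1/12) = 0.060000
q = r − ln(F/S)/T = 0.0693 − 0.060000 = 0.009300
q = 0.93%

0.93%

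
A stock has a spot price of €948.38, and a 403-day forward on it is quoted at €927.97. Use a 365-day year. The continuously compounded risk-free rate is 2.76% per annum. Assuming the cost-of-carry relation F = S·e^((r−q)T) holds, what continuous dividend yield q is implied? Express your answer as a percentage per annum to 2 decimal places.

From F = S·e^((r−q)T): (r − q) = ln(F/S)/T
ln(927.97/948.38) = ln(0.978479) = -0.021756
(r − q) = -0.021756 / (403/365) = -0.019705
q = r − ln(F/S)/T = 0.0276 + 0.019705 = 0.047305
q = 4.73%

4.73%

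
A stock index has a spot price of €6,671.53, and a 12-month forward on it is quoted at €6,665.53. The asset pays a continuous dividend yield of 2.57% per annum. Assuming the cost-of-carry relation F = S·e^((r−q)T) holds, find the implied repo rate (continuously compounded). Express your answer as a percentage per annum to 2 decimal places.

2.48%

From F = S·e^((r−q)T): (r − q) = ln(F/S)/T
ln(6665.53/6671.53) = ln(0.999101) = -0.000899
(r − q) = -0.000899 / (12/12) = -0.000899
r = ln(F/S)/T + q = -0.000899 + 0.0257 = 0.024801
r = 2.48%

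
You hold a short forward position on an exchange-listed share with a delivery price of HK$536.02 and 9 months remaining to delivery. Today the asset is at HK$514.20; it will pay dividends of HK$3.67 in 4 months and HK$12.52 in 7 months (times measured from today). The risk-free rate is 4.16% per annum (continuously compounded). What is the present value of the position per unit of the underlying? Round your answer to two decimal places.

HK$21.19

PV(remaining dividends) I = 3.67·e^(−0.0416·4/12) + 12.52·e^(−0.0416·7/12) = 15.8393
Current forward F = (S − I)·e^(rT) = (514.20 − 15.8393)·e^(0.0416·9/12) = 498.3607 × 1.031692 = 514.1547
Value (long) = (F − K)·e^(−rT) = (514.1547 − 536.02) × 0.969282 = -21.1936
Short position value = −(long value) = HK$21.19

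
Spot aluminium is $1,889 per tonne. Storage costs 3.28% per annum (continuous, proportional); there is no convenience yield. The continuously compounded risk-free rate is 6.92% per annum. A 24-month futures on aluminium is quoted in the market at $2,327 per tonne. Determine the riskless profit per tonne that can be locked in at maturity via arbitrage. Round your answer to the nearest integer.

$11 per tonne

Fair futures: F* = S·e^(carry·T), with carry = (r + u) = 0.0692 + 0.0328 = 0.1020
F* = 1889 · e^(0.1020 × 24/12) = 1889 · e^0.204000 = 1889 × 1.226298 = $2316.4769
Market $2327 > fair $2316.4769: forward overpriced → cash-and-carry (buy spot, short the forward).
At maturity, profit = |F_mkt − F*| = |2327 − 2316.4769| = $11 per tonne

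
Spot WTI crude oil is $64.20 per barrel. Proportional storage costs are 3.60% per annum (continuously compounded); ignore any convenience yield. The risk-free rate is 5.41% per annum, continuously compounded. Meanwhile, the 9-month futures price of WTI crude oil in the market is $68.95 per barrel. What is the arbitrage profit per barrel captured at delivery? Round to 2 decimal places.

$0.26 per barrel

Fair futures: F* = S·e^(carry·T), with carry = (r + u) = 0.0541 + 0.0360 = 0.0901
F* = 64.20 · e^(0.0901 × 9/12) = 64.20 · e^0.067575 = 64.20 × 1.069910 = $68.6882
Market $68.95 > fair $68.6882: forward overpriced → cash-and-carry (buy spot, short the forward).
At maturity, profit = |F_mkt − F*| = |68.95 − 68.6882| = $0.26 per barrel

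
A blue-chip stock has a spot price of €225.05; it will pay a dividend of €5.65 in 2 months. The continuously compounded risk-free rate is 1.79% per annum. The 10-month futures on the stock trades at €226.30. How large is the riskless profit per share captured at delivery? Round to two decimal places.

€3.59 per share

PV(dividends) I = 5.65·e^(−0.0179·2/12) = 5.6332
Fair futures F* = (S − I)·e^(rT) = (225.05 − 5.6332)·e^0.014917 = 219.4168 × 1.015029 = 222.7144
Market €226.30 > fair 222.7144: forward overpriced → cash-and-carry (borrow at r, buy the stock and collect the dividends, short the forward).
Profit at T = |F_mkt − F*| = |226.30 − 222.7144| = €3.59 per share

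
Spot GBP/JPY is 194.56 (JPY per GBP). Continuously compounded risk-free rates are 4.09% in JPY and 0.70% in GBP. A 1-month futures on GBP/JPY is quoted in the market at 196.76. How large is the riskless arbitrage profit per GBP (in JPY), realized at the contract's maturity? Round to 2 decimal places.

1.65 per GBP (in JPY)

Fair futures: F* = S·e^(carry·T), with carry = (r_JPY − r_GBP) = 0.0409 − 0.0070 = 0.0339
F* = 194.56 · e^(0.0339 × 1/12) = 194.56 · e^0.002825 = 194.56 × 1.002829 = 195.1104
Market 196.76 > fair 195.1104: forward overpriced → cash-and-carry (buy spot, short the forward).
At maturity, profit = |F_mkt − F*| = |196.76 − 195.1104| = 1.65 per GBP (in JPY)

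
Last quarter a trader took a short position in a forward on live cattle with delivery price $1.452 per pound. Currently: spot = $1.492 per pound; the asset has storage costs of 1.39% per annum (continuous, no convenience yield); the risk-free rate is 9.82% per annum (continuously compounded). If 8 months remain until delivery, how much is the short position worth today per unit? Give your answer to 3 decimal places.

-$0.146 per pound

Current fair forward for the remaining 8 months: F = S·e^((r + u)·T), (r + u) = 0.0982 + 0.0139 = 0.1121
F = 1.492 · e^(0.1121 × 8/12) = 1.492 × 1.077597 = 1.6078
Value of long forward = (F − K)·e^(−rT) = (1.6078 − 1.452) · e^(−0.0982·8/12)
= 0.1558 × 0.936630 = 0.146
Short position value = −(long value) = -$0.146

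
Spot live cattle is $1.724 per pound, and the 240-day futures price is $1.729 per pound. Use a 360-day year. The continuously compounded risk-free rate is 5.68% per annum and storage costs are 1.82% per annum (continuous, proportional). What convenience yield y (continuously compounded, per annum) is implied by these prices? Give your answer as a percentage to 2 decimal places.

7.07%

F = S·e^((r+u−y)T) ⇒ (r+u−y) = ln(F/S)/T
ln(1.729/1.724) = 0.002896; /T ⇒ 0.004344
y = r + u − ln(F/S)/T = 0.0568 + 0.0182 − 0.004344 = 0.070656
y = 7.07%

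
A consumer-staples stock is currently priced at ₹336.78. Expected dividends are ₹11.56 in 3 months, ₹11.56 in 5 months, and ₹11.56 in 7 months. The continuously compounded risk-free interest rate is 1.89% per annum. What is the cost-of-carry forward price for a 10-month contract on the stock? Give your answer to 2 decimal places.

₹307.17

PV(dividends) I = 11.56·e^(−0.0189·3/12) + 11.56·e^(−0.0189·5/12) + 11.56·e^(−0.0189·7/12)
I = 11.5055 + 11.4693 + 11.4333 = 34.4081
F = (S − I)·e^(rT) = (336.78 − 34.4081) · e^(0.0189·10/12)
= 302.3719 · e^0.015750 = 302.3719 × 1.015875 = ₹307.17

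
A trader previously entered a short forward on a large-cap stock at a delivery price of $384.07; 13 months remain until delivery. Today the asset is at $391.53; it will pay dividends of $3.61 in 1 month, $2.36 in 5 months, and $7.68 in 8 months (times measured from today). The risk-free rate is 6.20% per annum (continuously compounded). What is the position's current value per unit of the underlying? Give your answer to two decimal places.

PV(remaining dividends) I = 3.61·e^(−0.0620·1/12) + 2.36·e^(−0.0620·5/12) + 7.68·e^(−0.0620·8/12) = 13.2602
Current forward F = (S − I)·e^(rT) = (391.53 − 13.2602)·e^(0.0620·13/12) = 378.2698 × 1.069474 = 404.5497
Value (long) = (F − K)·e^(−rT) = (404.5497 − 384.07) × 0.935039 = 19.1493
Short position value = −(long value) = -$19.15

-$19.15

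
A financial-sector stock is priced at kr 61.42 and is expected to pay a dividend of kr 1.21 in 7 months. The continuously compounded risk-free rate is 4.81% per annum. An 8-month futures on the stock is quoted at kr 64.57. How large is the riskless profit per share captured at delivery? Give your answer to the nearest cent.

PV(dividends) I = 1.21·e^(−0.0481·7/12) = 1.1765
Fair futures F* = (S − I)·e^(rT) = (61.42 − 1.1765)·e^0.032067 = 60.2435 × 1.032587 = 62.2067
Market kr 64.57 > fair 62.2067: forward overpriced → cash-and-carry (borrow at r, buy the stock and collect the dividends, short the forward).
Profit at T = |F_mkt − F*| = |64.57 − 62.2067| = kr 2.36 per share

kr 2.36 per share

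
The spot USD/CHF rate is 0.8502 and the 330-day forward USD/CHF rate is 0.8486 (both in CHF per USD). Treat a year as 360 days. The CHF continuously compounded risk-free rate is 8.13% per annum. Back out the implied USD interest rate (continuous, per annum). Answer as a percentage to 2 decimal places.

8.34%

F = S·e^((r_CHF − r_USD)T) ⇒ r_USD = r_CHF − ln(F/S)/T
ln(0.8486/0.8502) = -0.001884; /(330/360) = -0.002055
r_USD = 0.0813 + 0.002055 = 0.083355
r_USD = 8.34%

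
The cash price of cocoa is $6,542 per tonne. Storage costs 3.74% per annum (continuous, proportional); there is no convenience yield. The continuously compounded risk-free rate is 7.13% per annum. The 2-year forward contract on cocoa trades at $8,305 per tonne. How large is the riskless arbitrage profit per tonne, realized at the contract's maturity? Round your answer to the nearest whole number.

$174 per tonne

Fair forward: F* = S·e^(carry·T), with carry = (r + u) = 0.0713 + 0.0374 = 0.1087
F* = 6542 · e^(0.1087 × 2) = 6542 · e^0.217400 = 6542 × 1.242841 = $8130.6658
Market $8305 > fair $8130.6658: forward overpriced → cash-and-carry (buy spot, short the forward).
At maturity, profit = |F_mkt − F*| = |8305 − 8130.6658| = $174 per tonne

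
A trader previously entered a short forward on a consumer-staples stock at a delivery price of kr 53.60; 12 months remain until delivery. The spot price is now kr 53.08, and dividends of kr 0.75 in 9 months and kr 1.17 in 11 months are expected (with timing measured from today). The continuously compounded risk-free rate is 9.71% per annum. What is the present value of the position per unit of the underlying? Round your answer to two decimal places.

PV(remaining dividends) I = 0.75·e^(−0.0971·9/12) + 1.17·e^(−0.0971·11/12) = 1.7677
Current forward F = (S − I)·e^(rT) = (53.08 − 1.7677)·e^(0.0971·12/12) = 51.3123 × 1.101971 = 56.5447
Value (long) = (F − K)·e^(−rT) = (56.5447 − 53.60) × 0.907465 = 2.6722
Short position value = −(long value) = -kr 2.67

-kr 2.67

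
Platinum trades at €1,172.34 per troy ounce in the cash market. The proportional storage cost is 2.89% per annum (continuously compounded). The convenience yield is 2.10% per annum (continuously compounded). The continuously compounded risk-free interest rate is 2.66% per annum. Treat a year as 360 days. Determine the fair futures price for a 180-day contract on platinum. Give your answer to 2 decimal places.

€1,192.74 per troy ounce

Net carry = r + u − y = 0.0266 + 0.0289 − 0.0210 = 0.0345
F = S·e^((r+u−y)T) = 1172.34 · e^(0.0345 × 180/360) = 1172.34 · e^0.01725000
= 1172.34 × 1.01739964 = €1,192.74 per troy ounce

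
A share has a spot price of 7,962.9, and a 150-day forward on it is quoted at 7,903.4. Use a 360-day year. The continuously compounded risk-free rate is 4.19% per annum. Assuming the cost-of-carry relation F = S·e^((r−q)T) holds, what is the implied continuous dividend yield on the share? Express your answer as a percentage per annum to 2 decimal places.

From F = S·e^((r−q)T): (r − q) = ln(F/S)/T
ln(7903.4/7962.9) = ln(0.992528) = -0.007500
(r − q) = -0.007500 / (150/360) = -0.018000
q = r − ln(F/S)/T = 0.0419 + 0.018000 = 0.059900
q = 5.99%

5.99%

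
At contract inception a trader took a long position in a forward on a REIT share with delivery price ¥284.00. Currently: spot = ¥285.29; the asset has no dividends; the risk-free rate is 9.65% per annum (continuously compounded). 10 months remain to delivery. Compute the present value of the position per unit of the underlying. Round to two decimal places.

¥23.23

Current fair forward for the remaining 10 months: F = S·e^(r·T), r = 0.0965
F = 285.29 · e^(0.0965 × 10/12) = 285.29 × 1.083739 = 309.1799
Value of long forward = (F − K)·e^(−rT) = (309.1799 − 284.00) · e^(−0.0965·10/12)
= 25.1799 × 0.922732 = 23.23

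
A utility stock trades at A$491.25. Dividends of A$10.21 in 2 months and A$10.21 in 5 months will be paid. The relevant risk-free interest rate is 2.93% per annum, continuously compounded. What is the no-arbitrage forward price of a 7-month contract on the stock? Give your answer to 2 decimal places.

A$479.12

PV(dividends) I = 10.21·e^(−0.0293·2/12) + 10.21·e^(−0.0293·5/12)
I = 10.1603 + 10.0861 = 20.2464
F = (S − I)·e^(rT) = (491.25 − 20.2464) · e^(0.0293·7/12)
= 471.0036 · e^0.017092 = 471.0036 × 1.017239 = A$479.12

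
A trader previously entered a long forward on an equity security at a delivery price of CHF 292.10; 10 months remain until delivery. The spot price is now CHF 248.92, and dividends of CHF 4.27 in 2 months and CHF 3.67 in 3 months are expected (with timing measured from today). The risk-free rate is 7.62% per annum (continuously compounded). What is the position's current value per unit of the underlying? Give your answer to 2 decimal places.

-CHF 33.03

PV(remaining dividends) I = 4.27·e^(−0.0762·2/12) + 3.67·e^(−0.0762·3/12) = 7.8169
Current forward F = (S − I)·e^(rT) = (248.92 − 7.8169)·e^(0.0762·10/12) = 241.1031 × 1.065559 = 256.9096
Value (long) = (F − K)·e^(−rT) = (256.9096 − 292.10) × 0.938474 = -33.0253
Value = -CHF 33.03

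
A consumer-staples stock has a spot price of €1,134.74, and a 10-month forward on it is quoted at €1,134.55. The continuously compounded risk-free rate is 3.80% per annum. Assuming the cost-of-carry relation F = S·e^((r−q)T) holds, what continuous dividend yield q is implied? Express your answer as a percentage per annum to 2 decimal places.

From F = S·e^((r−q)T): (r − q) = ln(F/S)/T
ln(1134.55/1134.74) = ln(0.999833) = -0.000167
(r − q) = -0.000167 / (10/12) = -0.000200
q = r − ln(F/S)/T = 0.0380 + 0.000200 = 0.038200
q = 3.82%

3.82%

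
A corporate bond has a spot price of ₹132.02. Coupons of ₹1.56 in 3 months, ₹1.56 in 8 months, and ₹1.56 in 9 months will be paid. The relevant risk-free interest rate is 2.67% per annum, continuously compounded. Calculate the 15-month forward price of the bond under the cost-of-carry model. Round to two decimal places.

PV(coupons) I = 1.56·e^(−0.0267·3/12) + 1.56·e^(−0.0267·8/12) + 1.56·e^(−0.0267·9/12)
I = 1.5496 + 1.5325 + 1.5291 = 4.6112
F = (S − I)·e^(rT) = (132.02 − 4.6112) · e^(0.0267·15/12)
= 127.4088 · e^0.033375 = 127.4088 × 1.033938 = ₹131.73

₹131.73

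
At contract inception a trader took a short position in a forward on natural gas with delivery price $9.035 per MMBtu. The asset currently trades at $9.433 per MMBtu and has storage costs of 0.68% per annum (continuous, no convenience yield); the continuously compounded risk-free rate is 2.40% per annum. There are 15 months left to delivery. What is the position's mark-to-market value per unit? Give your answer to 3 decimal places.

-$0.746 per MMBtu

Current fair forward for the remaining 15 months: F = S·e^((r + u)·T), (r + u) = 0.0240 + 0.0068 = 0.0308
F = 9.433 · e^(0.0308 × 15/12) = 9.433 × 1.039251 = 9.8033
Value of long forward = (F − K)·e^(−rT) = (9.8033 − 9.035) · e^(−0.0240·15/12)
= 0.7683 × 0.970446 = 0.746
Short position value = −(long value) = -$0.746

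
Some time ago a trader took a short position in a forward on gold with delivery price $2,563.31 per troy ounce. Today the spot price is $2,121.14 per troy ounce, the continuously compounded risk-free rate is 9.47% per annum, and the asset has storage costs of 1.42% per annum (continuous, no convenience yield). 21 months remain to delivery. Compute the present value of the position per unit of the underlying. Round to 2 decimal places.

Current fair forward for the remaining 21 months: F = S·e^((r + u)·T), (r + u) = 0.0947 + 0.0142 = 0.1089
F = 2121.14 · e^(0.1089 × 21/12) = 2121.14 × 1.20994512 = 2566.4630
Value of long forward = (F − K)·e^(−rT) = (2566.4630 − 2563.31) · e^(−0.0947·21/12)
= 3.1530 × 0.84727920 = 2.67
Short position value = −(long value) = -$2.67

-$2.67 per troy ounce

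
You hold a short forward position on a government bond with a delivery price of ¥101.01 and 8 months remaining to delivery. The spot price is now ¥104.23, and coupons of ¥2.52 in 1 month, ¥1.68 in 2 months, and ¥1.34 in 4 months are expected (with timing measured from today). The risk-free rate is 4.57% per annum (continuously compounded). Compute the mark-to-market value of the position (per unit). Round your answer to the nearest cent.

-¥0.75

PV(remaining coupons) I = 2.52·e^(−0.0457·1/12) + 1.68·e^(−0.0457·2/12) + 1.34·e^(−0.0457·4/12) = 5.4974
Current forward F = (S − I)·e^(rT) = (104.23 − 5.4974)·e^(0.0457·8/12) = 98.7326 × 1.030936 = 101.7870
Value (long) = (F − K)·e^(−rT) = (101.7870 − 101.01) × 0.969993 = 0.7537
Short position value = −(long value) = -¥0.75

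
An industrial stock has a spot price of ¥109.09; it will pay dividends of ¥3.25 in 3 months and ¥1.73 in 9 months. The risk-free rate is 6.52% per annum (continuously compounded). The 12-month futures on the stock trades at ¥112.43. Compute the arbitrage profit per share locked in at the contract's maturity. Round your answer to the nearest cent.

PV(dividends) I = 3.25·e^(−0.0652·3/12) + 1.73·e^(−0.0652·9/12) = 4.8449
Fair futures F* = (S − I)·e^(rT) = (109.09 − 4.8449)·e^0.065200 = 104.2451 × 1.067372 = 111.2683
Market ¥112.43 > fair 111.2683: forward overpriced → cash-and-carry (borrow at r, buy the stock and collect the dividends, short the forward).
Profit at T = |F_mkt − F*| = |112.43 − 111.2683| = ¥1.16 per share

¥1.16 per share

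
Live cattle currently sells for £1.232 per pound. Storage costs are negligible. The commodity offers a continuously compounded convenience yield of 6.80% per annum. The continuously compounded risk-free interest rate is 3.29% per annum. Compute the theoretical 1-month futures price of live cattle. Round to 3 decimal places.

Net carry = r + u − y = 0.0329 + 0.0000 − 0.0680 = -0.0351
F = S·e^((r+u−y)T) = 1.232 · e^(-0.0351 × 1/12) = 1.232 · e^-0.002925
= 1.232 × 0.997079 = £1.228 per pound

£1.228 per pound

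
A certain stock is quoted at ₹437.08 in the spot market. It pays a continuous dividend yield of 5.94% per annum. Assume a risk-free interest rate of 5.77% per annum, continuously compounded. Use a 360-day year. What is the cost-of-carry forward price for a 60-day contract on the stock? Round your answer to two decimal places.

F = S·e^((r − q)T) = 437.08 · e^((0.0577 − 0.0594) × 60/360)
= 437.08 · e^-0.000283 = 437.08 × 0.999717
F = ₹436.96

₹436.96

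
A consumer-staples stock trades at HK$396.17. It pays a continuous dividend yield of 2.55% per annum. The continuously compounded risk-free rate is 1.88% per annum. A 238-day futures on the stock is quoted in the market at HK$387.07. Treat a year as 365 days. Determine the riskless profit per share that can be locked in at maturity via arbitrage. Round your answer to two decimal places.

Fair futures: F* = S·e^(carry·T), with carry = (r − q) = 0.0188 − 0.0255 = -0.0067
F* = 396.17 · e^(-0.0067 × 238/365) = 396.17 · e^-0.004369 = 396.17 × 0.995641 = HK$394.4431
Market HK$387.07 < fair HK$394.4431: forward underpriced → reverse cash-and-carry (short spot, go long the forward).
At maturity, profit = |F_mkt − F*| = |387.07 − 394.4431| = HK$7.37 per share

HK$7.37 per share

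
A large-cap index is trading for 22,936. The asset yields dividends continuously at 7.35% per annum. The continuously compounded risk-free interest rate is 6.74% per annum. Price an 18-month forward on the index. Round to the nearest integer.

22,727

F = S·e^((r − q)T) = 22936 · e^((0.0674 − 0.0735) × 18/12)
= 22936 · e^-0.009150 = 22936 × 0.990892
F = 22,727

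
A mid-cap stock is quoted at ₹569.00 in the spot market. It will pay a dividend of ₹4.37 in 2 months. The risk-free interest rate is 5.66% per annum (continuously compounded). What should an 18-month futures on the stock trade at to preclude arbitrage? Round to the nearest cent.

PV(dividends) I = 4.37·e^(−0.0566·2/12)
I = 4.3290
F = (S − I)·e^(rT) = (569.00 − 4.3290) · e^(0.0566·18/12)
= 564.6710 · e^0.084900 = 564.6710 × 1.088608 = ₹614.71

₹614.71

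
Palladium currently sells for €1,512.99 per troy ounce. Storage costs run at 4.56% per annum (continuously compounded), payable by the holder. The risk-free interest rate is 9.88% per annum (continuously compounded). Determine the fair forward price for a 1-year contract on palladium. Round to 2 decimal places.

€1,748.03 per troy ounce

Net carry = r + u − y = 0.0988 + 0.0456 − 0.0000 = 0.1444
F = S·e^((r+u−y)T) = 1512.99 · e^(0.1444 × 1) = 1512.99 · e^0.14440000
= 1512.99 × 1.15534615 = €1,748.03 per troy ounce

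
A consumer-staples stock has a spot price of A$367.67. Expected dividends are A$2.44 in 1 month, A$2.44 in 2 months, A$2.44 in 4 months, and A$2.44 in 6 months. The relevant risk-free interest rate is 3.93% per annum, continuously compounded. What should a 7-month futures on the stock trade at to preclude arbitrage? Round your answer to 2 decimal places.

PV(dividends) I = 2.44·e^(−0.0393·1/12) + 2.44·e^(−0.0393·2/12) + 2.44·e^(−0.0393·4/12) + 2.44·e^(−0.0393·6/12)
I = 2.4320 + 2.4241 + 2.4082 + 2.3925 = 9.6568
F = (S − I)·e^(rT) = (367.67 − 9.6568) · e^(0.0393·7/12)
= 358.0132 · e^0.022925 = 358.0132 × 1.023190 = A$366.32

A$366.32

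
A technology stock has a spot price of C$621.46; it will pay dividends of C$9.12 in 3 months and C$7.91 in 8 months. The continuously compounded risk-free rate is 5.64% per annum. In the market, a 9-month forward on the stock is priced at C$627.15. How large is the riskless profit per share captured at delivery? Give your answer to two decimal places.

C$3.83 per share

PV(dividends) I = 9.12·e^(−0.0564·3/12) + 7.91·e^(−0.0564·8/12) = 16.6104
Fair forward F* = (S − I)·e^(rT) = (621.46 − 16.6104)·e^0.042300 = 604.8496 × 1.043207 = 630.9833
Market C$627.15 < fair 630.9833: forward underpriced → reverse cash-and-carry (short the stock, invest proceeds at r, pay the dividends, go long the forward).
Profit at T = |F_mkt − F*| = |627.15 − 630.9833| = C$3.83 per share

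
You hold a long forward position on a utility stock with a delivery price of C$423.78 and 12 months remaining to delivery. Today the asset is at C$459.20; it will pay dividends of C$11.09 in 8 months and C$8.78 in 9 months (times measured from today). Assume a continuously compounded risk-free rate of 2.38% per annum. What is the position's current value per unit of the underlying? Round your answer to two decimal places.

PV(remaining dividends) I = 11.09·e^(−0.0238·8/12) + 8.78·e^(−0.0238·9/12) = 19.5401
Current forward F = (S − I)·e^(rT) = (459.20 − 19.5401)·e^(0.0238·12/12) = 439.6599 × 1.024085 = 450.2491
Value (long) = (F − K)·e^(−rT) = (450.2491 − 423.78) × 0.976481 = 25.8466
Value = C$25.85

C$25.85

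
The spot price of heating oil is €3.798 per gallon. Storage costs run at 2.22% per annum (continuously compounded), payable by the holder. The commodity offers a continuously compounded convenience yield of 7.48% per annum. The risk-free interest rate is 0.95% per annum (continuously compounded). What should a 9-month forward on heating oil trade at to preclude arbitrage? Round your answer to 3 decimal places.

Net carry = r + u − y = 0.0095 + 0.0222 − 0.0748 = -0.0431
F = S·e^((r+u−y)T) = 3.798 · e^(-0.0431 × 9/12) = 3.798 · e^-0.032325
= 3.798 × 0.968192 = €3.677 per gallon

€3.677 per gallon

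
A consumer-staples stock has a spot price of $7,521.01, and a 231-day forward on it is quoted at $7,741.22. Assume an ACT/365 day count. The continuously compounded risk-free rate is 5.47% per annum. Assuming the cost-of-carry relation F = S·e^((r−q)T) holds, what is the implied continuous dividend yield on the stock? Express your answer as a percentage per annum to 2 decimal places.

0.91%

From F = S·e^((r−q)T): (r − q) = ln(F/S)/T
ln(7741.22/7521.01) = ln(1.029279) = 0.028859
(r − q) = 0.028859 / (231/365) = 0.045600
q = r − ln(F/S)/T = 0.0547 − 0.045600 = 0.009100
q = 0.91%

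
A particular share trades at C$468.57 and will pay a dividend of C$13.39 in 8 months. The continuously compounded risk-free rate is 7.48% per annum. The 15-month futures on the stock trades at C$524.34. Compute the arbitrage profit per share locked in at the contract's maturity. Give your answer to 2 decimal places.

C$23.83 per share

PV(dividends) I = 13.39·e^(−0.0748·8/12) = 12.7387
Fair futures F* = (S − I)·e^(rT) = (468.57 − 12.7387)·e^0.093500 = 455.8313 × 1.098011 = 500.5078
Market C$524.34 > fair 500.5078: forward overpriced → cash-and-carry (borrow at r, buy the stock and collect the dividends, short the forward).
Profit at T = |F_mkt − F*| = |524.34 − 500.5078| = C$23.83 per share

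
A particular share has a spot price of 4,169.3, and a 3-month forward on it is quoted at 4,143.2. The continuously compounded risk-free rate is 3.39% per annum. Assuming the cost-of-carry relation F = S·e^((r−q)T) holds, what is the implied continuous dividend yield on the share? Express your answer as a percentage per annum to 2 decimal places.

5.90%

From F = S·e^((r−q)T): (r − q) = ln(F/S)/T
ln(4143.2/4169.3) = ln(0.993740) = -0.006280
(r − q) = -0.006280 / (3/12) = -0.025120
q = r − ln(F/S)/T = 0.0339 + 0.025120 = 0.059020
q = 5.90%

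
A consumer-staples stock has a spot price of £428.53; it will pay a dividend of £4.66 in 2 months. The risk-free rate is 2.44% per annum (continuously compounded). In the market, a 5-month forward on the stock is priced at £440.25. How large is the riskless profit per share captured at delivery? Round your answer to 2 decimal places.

£12.03 per share

PV(dividends) I = 4.66·e^(−0.0244·2/12) = 4.6411
Fair forward F* = (S − I)·e^(rT) = (428.53 − 4.6411)·e^0.010167 = 423.8889 × 1.010219 = 428.2206
Market £440.25 > fair 428.2206: forward overpriced → cash-and-carry (borrow at r, buy the stock and collect the dividends, short the forward).
Profit at T = |F_mkt − F*| = |440.25 − 428.2206| = £12.03 per share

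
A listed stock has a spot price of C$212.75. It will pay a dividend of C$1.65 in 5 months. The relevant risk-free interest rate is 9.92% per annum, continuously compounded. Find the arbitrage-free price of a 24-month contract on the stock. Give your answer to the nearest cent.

PV(dividends) I = 1.65·e^(−0.0992·5/12)
I = 1.5832
F = (S − I)·e^(rT) = (212.75 − 1.5832) · e^(0.0992·24/12)
= 211.1668 · e^0.198400 = 211.1668 × 1.219450 = C$257.51

C$257.51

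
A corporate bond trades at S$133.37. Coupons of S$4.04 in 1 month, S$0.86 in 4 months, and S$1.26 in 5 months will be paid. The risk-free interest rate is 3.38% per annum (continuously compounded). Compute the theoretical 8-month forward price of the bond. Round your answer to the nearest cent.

S$130.15

PV(coupons) I = 4.04·e^(−0.0338·1/12) + 0.86·e^(−0.0338·4/12) + 1.26·e^(−0.0338·5/12)
I = 4.0286 + 0.8504 + 1.2424 = 6.1214
F = (S − I)·e^(rT) = (133.37 − 6.1214) · e^(0.0338·8/12)
= 127.2486 · e^0.022533 = 127.2486 × 1.022789 = S$130.15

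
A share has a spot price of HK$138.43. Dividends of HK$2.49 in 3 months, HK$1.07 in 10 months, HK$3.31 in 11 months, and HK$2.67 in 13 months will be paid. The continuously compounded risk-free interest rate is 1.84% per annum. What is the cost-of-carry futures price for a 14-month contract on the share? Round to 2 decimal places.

HK$131.83

PV(dividends) I = 2.49·e^(−0.0184·3/12) + 1.07·e^(−0.0184·10/12) + 3.31·e^(−0.0184·11/12) + 2.67·e^(−0.0184·13/12)
I = 2.4786 + 1.0537 + 3.2546 + 2.6173 = 9.4042
F = (S − I)·e^(rT) = (138.43 − 9.4042) · e^(0.0184·14/12)
= 129.0258 · e^0.021467 = 129.0258 × 1.021699 = HK$131.83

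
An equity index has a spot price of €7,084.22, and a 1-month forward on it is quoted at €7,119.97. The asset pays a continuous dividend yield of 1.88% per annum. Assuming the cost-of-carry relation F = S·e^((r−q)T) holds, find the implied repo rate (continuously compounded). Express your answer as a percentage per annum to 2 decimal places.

7.92%

From F = S·e^((r−q)T): (r − q) = ln(F/S)/T
ln(7119.97/7084.22) = ln(1.005046) = 0.005033
(r − q) = 0.005033 / (1/12) = 0.060396
r = ln(F/S)/T + q = 0.060396 + 0.0188 = 0.079196
r = 7.92%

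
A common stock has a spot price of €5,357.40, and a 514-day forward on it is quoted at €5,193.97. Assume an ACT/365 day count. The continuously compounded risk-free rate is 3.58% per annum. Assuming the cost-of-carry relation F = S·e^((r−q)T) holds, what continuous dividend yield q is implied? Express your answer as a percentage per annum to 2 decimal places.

From F = S·e^((r−q)T): (r − q) = ln(F/S)/T
ln(5193.97/5357.40) = ln(0.969495) = -0.030980
(r − q) = -0.030980 / (514/365) = -0.021999
q = r − ln(F/S)/T = 0.0358 + 0.021999 = 0.057799
q = 5.78%

5.78%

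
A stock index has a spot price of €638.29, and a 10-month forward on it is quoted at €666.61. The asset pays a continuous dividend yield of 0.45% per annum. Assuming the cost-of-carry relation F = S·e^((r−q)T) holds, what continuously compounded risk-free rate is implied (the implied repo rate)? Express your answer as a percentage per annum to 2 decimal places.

From F = S·e^((r−q)T): (r − q) = ln(F/S)/T
ln(666.61/638.29) = ln(1.044369) = 0.043413
(r − q) = 0.043413 / (10/12) = 0.052096
r = ln(F/S)/T + q = 0.052096 + 0.0045 = 0.056596
r = 5.66%

5.66%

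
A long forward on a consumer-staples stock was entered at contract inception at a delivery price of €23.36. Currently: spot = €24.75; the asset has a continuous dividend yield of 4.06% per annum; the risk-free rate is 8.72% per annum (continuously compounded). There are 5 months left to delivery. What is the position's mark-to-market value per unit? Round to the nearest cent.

Current fair forward for the remaining 5 months: F = S·e^((r − q)·T), (r − q) = 0.0872 − 0.0406 = 0.0466
F = 24.75 · e^(0.0466 × 5/12) = 24.75 × 1.019606 = 25.2352
Value of long forward = (F − K)·e^(−rT) = (25.2352 − 23.36) · e^(−0.0872·5/12)
= 1.8752 × 0.964319 = 1.81

€1.81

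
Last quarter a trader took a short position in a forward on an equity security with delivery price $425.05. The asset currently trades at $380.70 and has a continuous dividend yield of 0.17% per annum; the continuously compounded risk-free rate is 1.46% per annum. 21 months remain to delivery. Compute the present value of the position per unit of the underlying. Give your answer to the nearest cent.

$34.76

Current fair forward for the remaining 21 months: F = S·e^((r − q)·T), (r − q) = 0.0146 − 0.0017 = 0.0129
F = 380.70 · e^(0.0129 × 21/12) = 380.70 × 1.022832 = 389.3921
Value of long forward = (F − K)·e^(−rT) = (389.3921 − 425.05) · e^(−0.0146·21/12)
= -35.6579 × 0.974774 = -34.76
Short position value = −(long value) = $34.76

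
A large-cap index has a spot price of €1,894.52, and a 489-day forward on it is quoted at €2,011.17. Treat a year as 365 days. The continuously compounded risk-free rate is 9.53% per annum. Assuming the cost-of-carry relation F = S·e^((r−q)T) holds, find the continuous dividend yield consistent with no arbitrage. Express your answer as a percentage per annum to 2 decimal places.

5.07%

From F = S·e^((r−q)T): (r − q) = ln(F/S)/T
ln(2011.17/1894.52) = ln(1.061572) = 0.059751
(r − q) = 0.059751 / (489/365) = 0.044599
q = r − ln(F/S)/T = 0.0953 − 0.044599 = 0.050701
q = 5.07%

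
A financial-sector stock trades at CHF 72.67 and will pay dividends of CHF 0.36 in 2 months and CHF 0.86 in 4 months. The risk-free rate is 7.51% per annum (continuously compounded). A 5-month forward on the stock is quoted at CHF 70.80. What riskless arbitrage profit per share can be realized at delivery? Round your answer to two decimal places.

PV(dividends) I = 0.36·e^(−0.0751·2/12) + 0.86·e^(−0.0751·4/12) = 1.1943
Fair forward F* = (S − I)·e^(rT) = (72.67 − 1.1943)·e^0.031292 = 71.4757 × 1.031787 = 73.7477
Market CHF 70.80 < fair 73.7477: forward underpriced → reverse cash-and-carry (short the stock, invest proceeds at r, pay the dividends, go long the forward).
Profit at T = |F_mkt − F*| = |70.80 − 73.7477| = CHF 2.95 per share

CHF 2.95 per share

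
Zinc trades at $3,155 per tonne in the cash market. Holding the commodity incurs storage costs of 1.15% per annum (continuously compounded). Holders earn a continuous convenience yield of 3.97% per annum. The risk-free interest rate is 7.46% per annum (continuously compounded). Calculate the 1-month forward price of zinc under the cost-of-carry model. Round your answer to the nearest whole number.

Net carry = r + u − y = 0.0746 + 0.0115 − 0.0397 = 0.0464
F = S·e^((r+u−y)T) = 3155 · e^(0.0464 × 1/12) = 3155 · e^0.003867
= 3155 × 1.003874 = $3,167 per tonne

$3,167 per tonne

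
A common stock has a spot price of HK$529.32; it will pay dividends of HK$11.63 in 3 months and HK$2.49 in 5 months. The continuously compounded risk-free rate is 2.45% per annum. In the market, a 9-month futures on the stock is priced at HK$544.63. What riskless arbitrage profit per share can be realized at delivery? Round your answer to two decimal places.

HK$19.78 per share

PV(dividends) I = 11.63·e^(−0.0245·3/12) + 2.49·e^(−0.0245·5/12) = 14.0237
Fair futures F* = (S − I)·e^(rT) = (529.32 − 14.0237)·e^0.018375 = 515.2963 × 1.018545 = 524.8525
Market HK$544.63 > fair 524.8525: forward overpriced → cash-and-carry (borrow at r, buy the stock and collect the dividends, short the forward).
Profit at T = |F_mkt − F*| = |544.63 − 524.8525| = HK$19.78 per share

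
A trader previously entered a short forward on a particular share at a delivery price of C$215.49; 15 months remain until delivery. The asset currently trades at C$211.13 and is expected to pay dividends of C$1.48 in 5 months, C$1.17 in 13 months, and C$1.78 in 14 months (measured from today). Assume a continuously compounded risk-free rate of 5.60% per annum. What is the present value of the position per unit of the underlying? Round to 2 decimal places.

PV(remaining dividends) I = 1.48·e^(−0.0560·5/12) + 1.17·e^(−0.0560·13/12) + 1.78·e^(−0.0560·14/12) = 4.2144
Current forward F = (S − I)·e^(rT) = (211.13 − 4.2144)·e^(0.0560·15/12) = 206.9156 × 1.072508 = 221.9186
Value (long) = (F − K)·e^(−rT) = (221.9186 − 215.49) × 0.932394 = 5.9940
Short position value = −(long value) = -C$5.99

-C$5.99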